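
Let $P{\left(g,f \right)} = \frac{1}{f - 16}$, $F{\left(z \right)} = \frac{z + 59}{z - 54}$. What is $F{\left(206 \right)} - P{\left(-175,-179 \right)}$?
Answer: $\frac{51827}{29640} \approx 1.7485$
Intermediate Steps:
$F{\left(z \right)} = \frac{59 + z}{-54 + z}$
$P{\left(g,f \right)} = \frac{1}{-16 + f}$
$F{\left(206 \right)} - P{\left(-175,-179 \right)} = \frac{59 + 206}{-54 + 206} - \frac{1}{-16 - 179} = \frac{1}{152} \cdot 265 - \frac{1}{-195} = \frac{1}{152} \cdot 265 - - \frac{1}{195} = \frac{265}{152} + \frac{1}{195} = \frac{51827}{29640}$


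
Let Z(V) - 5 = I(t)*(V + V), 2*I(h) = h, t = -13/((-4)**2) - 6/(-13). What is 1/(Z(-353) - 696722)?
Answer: -208/144891367 ≈ -1.4356e-6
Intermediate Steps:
t = -73/208 (t = -13/16 - 6*(-1/13) = -13*1/16 + 6/13 = -13/16 + 6/13 = -73/208 ≈ -0.35096)
I(h) = h/2
Z(V) = 5 - 73*V/208 (Z(V) = 5 + ((1/2)*(-73/208))*(V + V) = 5 - 73*V/208)
1/(Z(-353) - 696722) = 1/((5 - 73/208*(-353)) - 696722) = 1/((5 + 25769/208) - 696722) = 1/(26809/208 - 696722) = 1/(-144891367/208) = -208/144891367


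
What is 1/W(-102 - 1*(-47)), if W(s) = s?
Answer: -1/55 ≈ -0.018182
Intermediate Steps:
1/W(-102 - 1*(-47)) = 1/(-102 - 1*(-47)) = 1/(-102 + 47) = 1/(-55) = -1/55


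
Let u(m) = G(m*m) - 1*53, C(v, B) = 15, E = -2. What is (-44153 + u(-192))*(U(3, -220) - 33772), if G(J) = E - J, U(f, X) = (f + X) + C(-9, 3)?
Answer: 2754340128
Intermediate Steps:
U(f, X) = 15 + X + f (U(f, X) = (f + X) + 15 = (X + f) + 15 = 15 + X + f)
G(J) = -2 - J
u(m) = -55 - m² (u(m) = (-2 - m*m) - 1*53 = (-2 - m²) - 53 = -55 - m²)
(-44153 + u(-192))*(U(3, -220) - 33772) = (-44153 + (-55 - 1*(-192)²))*((15 - 220 + 3) - 33772) = (-44153 + (-55 - 1*36864))*(-202 - 33772) = (-44153 + (-55 - 36864))*(-33974) = (-44153 - 36919)*(-33974) = -81072*(-33974) = 2754340128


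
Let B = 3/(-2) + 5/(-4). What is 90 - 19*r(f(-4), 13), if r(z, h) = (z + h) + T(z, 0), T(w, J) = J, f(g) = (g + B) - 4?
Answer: 189/4 ≈ 47.250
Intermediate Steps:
B = -11/4 (B = 3*(-½) + 5*(-¼) = -3/2 - 5/4 = -11/4 ≈ -2.7500)
f(g) = -27/4 + g (f(g) = (g - 11/4) - 4 = (-11/4 + g) - 4 = -27/4 + g)
r(z, h) = h + z (r(z, h) = (z + h) + 0 = (h + z) + 0 = h + z)
90 - 19*r(f(-4), 13) = 90 - 19*(13 + (-27/4 - 4)) = 90 - 19*(13 - 43/4) = 90 - 19*9/4 = 90 - 171/4 = 189/4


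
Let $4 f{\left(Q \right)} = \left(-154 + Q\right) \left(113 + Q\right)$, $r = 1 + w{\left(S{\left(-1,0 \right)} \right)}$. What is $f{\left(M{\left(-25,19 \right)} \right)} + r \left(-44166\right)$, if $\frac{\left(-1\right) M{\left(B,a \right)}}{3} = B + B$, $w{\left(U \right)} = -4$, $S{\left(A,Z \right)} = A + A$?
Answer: $132235$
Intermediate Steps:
$S{\left(A,Z \right)} = 2 A$
$M{\left(B,a \right)} = - 6 B$ ($M{\left(B,a \right)} = - 3 \left(B + B\right) = - 3 \cdot 2 B = - 6 B$)
$r = -3$ ($r = 1 - 4 = -3$)
$f{\left(Q \right)} = \frac{\left(-154 + Q\right) \left(113 + Q\right)}{4}$
$f{\left(M{\left(-25,19 \right)} \right)} + r \left(-44166\right) = \left(- \frac{8701}{2} - \frac{41 \left(\left(-6\right) \left(-25\right)\right)}{4} + \frac{\left(\left(-6\right) \left(-25\right)\right)^{2}}{4}\right) - -132498 = \left(- \frac{8701}{2} - \frac{3075}{2} + \frac{150^{2}}{4}\right) + 132498 = \left(- \frac{8701}{2} - \frac{3075}{2} + \frac{1}{4} \cdot 22500\right) + 132498 = \left(- \frac{8701}{2} - \frac{3075}{2} + 5625\right) + 132498 = -263 + 132498 = 132235$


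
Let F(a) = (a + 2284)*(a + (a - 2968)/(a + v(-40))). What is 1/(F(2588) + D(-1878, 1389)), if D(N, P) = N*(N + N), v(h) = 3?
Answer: 2591/50943696504 ≈ 5.0860e-8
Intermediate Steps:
D(N, P) = 2*N² (D(N, P) = N*(2*N) = 2*N²)
F(a) = (2284 + a)*(a + (-2968 + a)/(3 + a)) (F(a) = (a + 2284)*(a + (a - 2968)/(a + 3)) = (2284 + a)*(a + (-2968 + a)/(3 + a)))
1/(F(2588) + D(-1878, 1389)) = 1/((-6778912 + 2588³ + 2288*2588² + 6168*2588)/(3 + 2588) + 2*(-1878)²) = 1/((-6778912 + 17333761472 + 2288*6697744 + 15962784)/2591 + 2*3526884) = 1/((-6778912 + 17333761472 + 15324438272 + 15962784)/2591 + 7053768) = 1/((1/2591)*32667383616 + 7053768) = 1/(32667383616/2591 + 7053768) = 1/(50943696504/2591) = 2591/50943696504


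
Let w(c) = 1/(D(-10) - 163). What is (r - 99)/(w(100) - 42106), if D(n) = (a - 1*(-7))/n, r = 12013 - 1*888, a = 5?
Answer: -9052346/34569031 ≈ -0.26186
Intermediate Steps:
r = 11125 (r = 12013 - 888 = 11125)
D(n) = 12/n (D(n) = (5 - 1*(-7))/n = (5 + 7)/n = 12/n)
w(c) = -5/821 (w(c) = 1/(12/(-10) - 163) = 1/(12*(-⅒) - 163) = 1/(-6/5 - 163) = 1/(-821/5) = -5/821)
(r - 99)/(w(100) - 42106) = (11125 - 99)/(-5/821 - 42106) = 11026/(-34569031/821) = 11026*(-821/34569031) = -9052346/34569031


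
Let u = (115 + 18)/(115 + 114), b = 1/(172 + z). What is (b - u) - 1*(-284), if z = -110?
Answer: 4024215/14198 ≈ 283.44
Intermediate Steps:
b = 1/62 (b = 1/(172 - 110) = 1/62 ≈ 0.016129)
u = 133/229 ≈ 0.58079
(b - u) - 1*(-284) = (1/62 - 1*133/229) - 1*(-284) = (1/62 - 133/229) + 284 = -8017/14198 + 284 = 4024215/14198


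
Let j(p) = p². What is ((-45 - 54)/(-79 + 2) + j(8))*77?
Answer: 5027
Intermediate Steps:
((-45 - 54)/(-79 + 2) + j(8))*77 = ((-45 - 54)/(-79 + 2) + 8²)*77 = (-99/(-77) + 64)*77 = (-99*(-1/77) + 64)*77 = (9/7 + 64)*77 = (457/7)*77 = 5027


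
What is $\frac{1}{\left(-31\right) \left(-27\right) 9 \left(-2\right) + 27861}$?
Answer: $\frac{1}{12795} \approx 7.8156 \cdot 10^{-5}$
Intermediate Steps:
$\frac{1}{\left(-31\right) \left(-27\right) 9 \left(-2\right) + 27861} = \frac{1}{837 \left(-18\right) + 27861} = \frac{1}{-15066 + 27861} = \frac{1}{12795}$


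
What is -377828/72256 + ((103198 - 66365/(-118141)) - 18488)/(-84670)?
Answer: -112563395362119/18069416436208 ≈ -6.2295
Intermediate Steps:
-377828/72256 + ((103198 - 66365/(-118141)) - 18488)/(-84670) = -377828*1/72256 + ((103198 - 66365*(-1/118141)) - 18488)*(-1/84670) = -94457/18064 + ((103198 + 66365/118141) - 18488)*(-1/84670) = -94457/18064 + (12191981283/118141 - 18488)*(-1/84670) = -94457/18064 + (10007790475/118141)*(-1/84670) = -94457/18064 - 2001558095/2000599694 = -112563395362119/18069416436208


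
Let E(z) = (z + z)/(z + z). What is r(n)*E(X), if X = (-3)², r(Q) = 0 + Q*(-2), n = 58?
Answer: -116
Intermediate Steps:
r(Q) = -2*Q (r(Q) = 0 - 2*Q = -2*Q)
X = 9
E(z) = 1 (E(z) = (2*z)/((2*z)) = (2*z)*(1/(2*z)) = 1)
r(n)*E(X) = -2*58*1 = -116*1 = -116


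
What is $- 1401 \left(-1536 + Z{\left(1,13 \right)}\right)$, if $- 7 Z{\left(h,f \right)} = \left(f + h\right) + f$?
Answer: $\frac{15101379}{7} \approx 2.1573 \cdot 10^{6}$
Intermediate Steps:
$Z{\left(h,f \right)} = - \frac{2 f}{7} - \frac{h}{7}$ ($Z{\left(h,f \right)} = - \frac{\left(f + h\right) + f}{7} = - \frac{h + 2 f}{7} = - \frac{2 f}{7} - \frac{h}{7}$)
$- 1401 \left(-1536 + Z{\left(1,13 \right)}\right) = - 1401 \left(-1536 - \frac{27}{7}\right) = \left(-1401\right) \left(- \frac{10779}{7}\right) = \frac{15101379}{7}$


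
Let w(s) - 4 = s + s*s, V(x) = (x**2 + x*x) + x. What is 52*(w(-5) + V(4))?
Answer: 3120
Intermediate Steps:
V(x) = x + 2*x**2 (V(x) = (x**2 + x**2) + x = 2*x**2 + x = x + 2*x**2)
w(s) = 4 + s + s**2 (w(s) = 4 + (s + s*s) = 4 + (s + s**2) = 4 + s + s**2)
52*(w(-5) + V(4)) = 52*((4 - 5 + (-5)**2) + 4*(1 + 2*4)) = 52*((4 - 5 + 25) + 4*(1 + 8)) = 52*(24 + 4*9) = 52*(24 + 36) = 52*60 = 3120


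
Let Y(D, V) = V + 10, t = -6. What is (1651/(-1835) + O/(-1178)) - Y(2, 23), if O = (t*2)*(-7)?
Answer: -36716404/1080815 ≈ -33.971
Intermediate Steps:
O = 84 (O = -6*2*(-7) = -12*(-7) = 84)
Y(D, V) = 10 + V
(1651/(-1835) + O/(-1178)) - Y(2, 23) = (1651/(-1835) + 84/(-1178)) - (10 + 23) = (1651*(-1/1835) + 84*(-1/1178)) - 1*33 = (-1651/1835 - 42/589) - 33 = -1049509/1080815 - 33 = -36716404/1080815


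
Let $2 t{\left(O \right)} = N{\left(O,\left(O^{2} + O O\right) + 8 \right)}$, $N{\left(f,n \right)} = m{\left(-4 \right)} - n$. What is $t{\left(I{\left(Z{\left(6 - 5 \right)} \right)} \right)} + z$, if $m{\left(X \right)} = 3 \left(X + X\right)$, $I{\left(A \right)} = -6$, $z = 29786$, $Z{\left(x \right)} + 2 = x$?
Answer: $29734$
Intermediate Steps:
$Z{\left(x \right)} = -2 + x$
$m{\left(X \right)} = 6 X$ ($m{\left(X \right)} = 3 \cdot 2 X = 6 X$)
$N{\left(f,n \right)} = -24 - n$ ($N{\left(f,n \right)} = 6 \left(-4\right) - n = -24 - n$)
$t{\left(O \right)} = -16 - O^{2}$ ($t{\left(O \right)} = \frac{-24 - \left(\left(O^{2} + O O\right) + 8\right)}{2} = \frac{-24 - \left(\left(O^{2} + O^{2}\right) + 8\right)}{2} = \frac{-24 - \left(2 O^{2} + 8\right)}{2} = \frac{-24 - \left(8 + 2 O^{2}\right)}{2} = \frac{-32 - 2 O^{2}}{2} = -16 - O^{2}$)
$t{\left(I{\left(Z{\left(6 - 5 \right)} \right)} \right)} + z = \left(-16 - \left(-6\right)^{2}\right) + 29786 = \left(-16 - 36\right) + 29786 = -52 + 29786 = 29734$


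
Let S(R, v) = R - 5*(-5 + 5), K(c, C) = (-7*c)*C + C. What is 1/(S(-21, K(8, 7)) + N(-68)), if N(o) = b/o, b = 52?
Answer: -17/370 ≈ -0.045946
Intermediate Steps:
K(c, C) = C - 7*C*c (K(c, C) = -7*C*c + C = C - 7*C*c)
N(o) = 52/o
S(R, v) = R (S(R, v) = R - 5*0 = R + 0 = R)
1/(S(-21, K(8, 7)) + N(-68)) = 1/(-21 + 52/(-68)) = 1/(-21 + 52*(-1/68)) = 1/(-21 - 13/17) = 1/(-370/17) = -17/370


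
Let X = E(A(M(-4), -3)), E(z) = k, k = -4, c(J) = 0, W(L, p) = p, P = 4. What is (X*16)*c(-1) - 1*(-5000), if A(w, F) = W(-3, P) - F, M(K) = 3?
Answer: 5000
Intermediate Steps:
A(w, F) = 4 - F
E(z) = -4
X = -4
(X*16)*c(-1) - 1*(-5000) = -4*16*0 - 1*(-5000) = -64*0 + 5000 = 0 + 5000 = 5000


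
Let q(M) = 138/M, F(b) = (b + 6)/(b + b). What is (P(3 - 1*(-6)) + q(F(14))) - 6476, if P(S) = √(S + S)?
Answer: -31414/5 + 3*√2 ≈ -6278.6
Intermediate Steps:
F(b) = (6 + b)/(2*b) (F(b) = (6 + b)/((2*b)) = (6 + b)*(1/(2*b)) = (6 + b)/(2*b))
P(S) = √2*√S (P(S) = √(2*S) = √2*√S)
(P(3 - 1*(-6)) + q(F(14))) - 6476 = (√2*√(3 - 1*(-6)) + 138/(((½)*(6 + 14)/14))) - 6476 = (√2*√(3 + 6) + 138/(((½)*(1/14)*20))) - 6476 = (√2*√9 + 138/(5/7)) - 6476 = (√2*3 + 138*(7/5)) - 6476 = (3*√2 + 966/5) - 6476 = (966/5 + 3*√2) - 6476 = -31414/5 + 3*√2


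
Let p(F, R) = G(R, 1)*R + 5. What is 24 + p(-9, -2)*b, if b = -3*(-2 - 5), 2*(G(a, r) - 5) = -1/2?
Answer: -141/2 ≈ -70.500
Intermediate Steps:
G(a, r) = 19/4 (G(a, r) = 5 + (-1/2)/2 = 5 + (-1*½)/2 = 5 + (½)*(-½) = 5 - ¼ = 19/4)
p(F, R) = 5 + 19*R/4 (p(F, R) = 19*R/4 + 5 = 5 + 19*R/4)
b = 21 (b = -3*(-7) = 21)
24 + p(-9, -2)*b = 24 + (5 + (19/4)*(-2))*21 = 24 + (5 - 19/2)*21 = 24 - 9/2*21 = 24 - 189/2 = -141/2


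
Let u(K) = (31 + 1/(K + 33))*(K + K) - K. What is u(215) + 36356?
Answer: 6134619/124 ≈ 49473.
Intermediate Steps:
u(K) = -K + 2*K*(31 + 1/(33 + K)) (u(K) = (31 + 1/(33 + K))*(2*K) - K = 2*K*(31 + 1/(33 + K)) - K = -K + 2*K*(31 + 1/(33 + K)))
u(215) + 36356 = 215*(2015 + 61*215)/(33 + 215) + 36356 = 215*(2015 + 13115)/248 + 36356 = 215*(1/248)*15130 + 36356 = 1626475/124 + 36356 = 6134619/124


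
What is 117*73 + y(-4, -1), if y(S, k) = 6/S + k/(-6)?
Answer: 25619/3 ≈ 8539.7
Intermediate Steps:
y(S, k) = 6/S - k/6 (y(S, k) = 6/S + k*(-1/6) = 6/S - k/6)
117*73 + y(-4, -1) = 117*73 + (6/(-4) - 1/6*(-1)) = 8541 + (6*(-1/4) + 1/6) = 8541 + (-3/2 + 1/6) = 8541 - 4/3 = 25619/3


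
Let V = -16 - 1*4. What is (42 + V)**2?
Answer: 484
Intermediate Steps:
V = -20 (V = -16 - 4 = -20)
(42 + V)**2 = (42 - 20)**2 = 22**2 = 484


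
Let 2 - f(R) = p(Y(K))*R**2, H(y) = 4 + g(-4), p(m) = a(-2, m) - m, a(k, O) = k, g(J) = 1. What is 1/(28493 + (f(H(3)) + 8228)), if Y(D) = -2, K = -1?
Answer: 1/36723 ≈ 2.7231e-5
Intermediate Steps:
p(m) = -2 - m
H(y) = 5 (H(y) = 4 + 1 = 5)
f(R) = 2 (f(R) = 2 - (-2 - 1*(-2))*R**2 = 2 - (-2 + 2)*R**2 = 2 - 0*R**2 = 2 - 1*0 = 2 + 0 = 2)
1/(28493 + (f(H(3)) + 8228)) = 1/(28493 + (2 + 8228)) = 1/(28493 + 8230) = 1/36723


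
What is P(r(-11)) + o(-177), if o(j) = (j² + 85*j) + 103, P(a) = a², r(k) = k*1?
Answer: 16508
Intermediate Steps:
r(k) = k
o(j) = 103 + j² + 85*j
P(r(-11)) + o(-177) = (-11)² + (103 + (-177)² + 85*(-177)) = 121 + (103 + 31329 - 15045) = 121 + 16387 = 16508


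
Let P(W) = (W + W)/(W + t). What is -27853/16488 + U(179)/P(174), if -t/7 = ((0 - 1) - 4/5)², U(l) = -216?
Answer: -1142927297/11953800 ≈ -95.612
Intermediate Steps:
t = -567/25 (t = -7*((0 - 1) - 4/5)² = -7*(-1 - 4*⅕)² = -7*(-1 - ⅘)² = -7*(-9/5)² = -7*81/25 = -567/25 ≈ -22.680)
P(W) = 2*W/(-567/25 + W) (P(W) = (W + W)/(W - 567/25) = (2*W)/(-567/25 + W) = 2*W/(-567/25 + W))
-27853/16488 + U(179)/P(174) = -27853/16488 - 216/(50*174/(-567 + 25*174)) = -27853*1/16488 - 216/(50*174/(-567 + 4350)) = -27853/16488 - 216/(50*174/3783) = -27853/16488 - 216/(50*174*(1/3783)) = -27853/16488 - 216/2900/1261 = -27853/16488 - 216*1261/2900 = -27853/16488 - 68094/725 = -1142927297/11953800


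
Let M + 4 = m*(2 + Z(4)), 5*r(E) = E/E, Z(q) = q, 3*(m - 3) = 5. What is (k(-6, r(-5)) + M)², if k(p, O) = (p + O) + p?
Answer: 3721/25 ≈ 148.84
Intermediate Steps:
m = 14/3 (m = 3 + (⅓)*5 = 3 + 5/3 = 14/3 ≈ 4.6667)
r(E) = ⅕ (r(E) = (E/E)/5 = (⅕)*1 = ⅕)
M = 24 (M = -4 + 14*(2 + 4)/3 = -4 + (14/3)*6 = -4 + 28 = 24)
k(p, O) = O + 2*p (k(p, O) = (O + p) + p = O + 2*p)
(k(-6, r(-5)) + M)² = ((⅕ + 2*(-6)) + 24)² = ((⅕ - 12) + 24)² = (-59/5 + 24)² = (61/5)² = 3721/25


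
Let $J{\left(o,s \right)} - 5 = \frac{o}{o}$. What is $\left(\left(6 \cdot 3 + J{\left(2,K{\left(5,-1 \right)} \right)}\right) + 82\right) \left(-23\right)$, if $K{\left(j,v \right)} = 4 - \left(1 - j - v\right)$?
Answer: $-2438$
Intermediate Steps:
$K{\left(j,v \right)} = 3 + j + v$ ($K{\left(j,v \right)} = 4 + \left(-1 + j + v\right) = 3 + j + v$)
$J{\left(o,s \right)} = 6$ ($J{\left(o,s \right)} = 5 + \frac{o}{o} = 5 + 1 = 6$)
$\left(\left(6 \cdot 3 + J{\left(2,K{\left(5,-1 \right)} \right)}\right) + 82\right) \left(-23\right) = \left(\left(6 \cdot 3 + 6\right) + 82\right) \left(-23\right) = \left(\left(18 + 6\right) + 82\right) \left(-23\right) = \left(24 + 82\right) \left(-23\right) = 106 \left(-23\right) = -2438$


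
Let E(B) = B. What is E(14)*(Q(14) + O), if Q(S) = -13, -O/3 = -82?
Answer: 3262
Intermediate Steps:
O = 246 (O = -3*(-82) = 246)
E(14)*(Q(14) + O) = 14*(-13 + 246) = 14*233 = 3262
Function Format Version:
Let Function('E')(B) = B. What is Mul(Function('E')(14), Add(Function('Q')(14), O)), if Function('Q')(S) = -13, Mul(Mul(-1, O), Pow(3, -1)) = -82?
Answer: 3262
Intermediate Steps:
O = 246 (O = Mul(-3, -82) = 246)
Mul(Function('E')(14), Add(Function('Q')(14), O)) = Mul(14, Add(-13, 246)) = Mul(14, 233) = 3262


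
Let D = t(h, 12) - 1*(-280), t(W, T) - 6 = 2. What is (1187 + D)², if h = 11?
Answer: 2175625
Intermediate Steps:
t(W, T) = 8 (t(W, T) = 6 + 2 = 8)
D = 288 (D = 8 - 1*(-280) = 8 + 280 = 288)
(1187 + D)² = (1187 + 288)² = 1475² = 2175625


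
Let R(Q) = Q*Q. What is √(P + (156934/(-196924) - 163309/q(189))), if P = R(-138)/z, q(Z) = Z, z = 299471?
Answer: I*√1242946784191460430806958/37911231774 ≈ 29.408*I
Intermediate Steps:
R(Q) = Q²
P = 19044/299471 (P = (-138)²/299471 = 19044*(1/299471) = 19044/299471 ≈ 0.063592)
√(P + (156934/(-196924) - 163309/q(189))) = √(19044/299471 + (156934/(-196924) - 163309/189)) = √(19044/299471 + (156934*(-1/196924) - 163309*1/189)) = √(19044/299471 + (-78467/98462 - 163309/189)) = √(19044/299471 - 328460429/379782) = √(-98357140564651/113733695322) = I*√1242946784191460430806958/37911231774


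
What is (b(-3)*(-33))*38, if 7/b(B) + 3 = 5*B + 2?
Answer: 4389/8 ≈ 548.63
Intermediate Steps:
b(B) = 7/(-1 + 5*B) (b(B) = 7/(-3 + (5*B + 2)) = 7/(-3 + (2 + 5*B)) = 7/(-1 + 5*B))
(b(-3)*(-33))*38 = ((7/(-1 + 5*(-3)))*(-33))*38 = ((7/(-1 - 15))*(-33))*38 = ((7/(-16))*(-33))*38 = ((7*(-1/16))*(-33))*38 = -7/16*(-33)*38 = (231/16)*38 = 4389/8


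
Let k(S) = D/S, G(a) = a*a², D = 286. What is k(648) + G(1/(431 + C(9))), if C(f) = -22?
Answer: 9783764171/22167408996 ≈ 0.44136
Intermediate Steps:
G(a) = a³
k(S) = 286/S
k(648) + G(1/(431 + C(9))) = 286/648 + (1/(431 - 22))³ = 286*(1/648) + (1/409)³ = 143/324 + (1/409)³ = 143/324 + 1/68417929 = 9783764171/22167408996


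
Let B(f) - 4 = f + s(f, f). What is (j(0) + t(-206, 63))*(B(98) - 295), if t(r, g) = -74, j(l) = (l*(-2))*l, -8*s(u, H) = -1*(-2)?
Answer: 28601/2 ≈ 14301.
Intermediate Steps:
s(u, H) = -¼ (s(u, H) = -(-1)*(-2)/8 = -⅛*2 = -¼)
j(l) = -2*l² (j(l) = (-2*l)*l = -2*l²)
B(f) = 15/4 + f (B(f) = 4 + (f - ¼) = 4 + (-¼ + f) = 15/4 + f)
(j(0) + t(-206, 63))*(B(98) - 295) = (-2*0² - 74)*((15/4 + 98) - 295) = (-2*0 - 74)*(407/4 - 295) = (0 - 74)*(-773/4) = -74*(-773/4) = 28601/2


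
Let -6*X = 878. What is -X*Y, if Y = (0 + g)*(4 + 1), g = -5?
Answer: -10975/3 ≈ -3658.3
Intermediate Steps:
Y = -25 (Y = (0 - 5)*(4 + 1) = -5*5 = -25)
X = -439/3 (X = -1/6*878 = -439/3 ≈ -146.33)
-X*Y = -(-439)*(-25)/3 = -1*10975/3 = -10975/3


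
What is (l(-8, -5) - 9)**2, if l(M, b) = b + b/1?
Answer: 361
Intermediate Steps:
l(M, b) = 2*b (l(M, b) = b + b*1 = b + b = 2*b)
(l(-8, -5) - 9)**2 = (2*(-5) - 9)**2 = (-10 - 9)**2 = (-19)**2 = 361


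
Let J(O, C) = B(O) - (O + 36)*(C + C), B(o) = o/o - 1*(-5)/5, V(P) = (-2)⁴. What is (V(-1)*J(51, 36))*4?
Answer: -400768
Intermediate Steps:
V(P) = 16
B(o) = 2 (B(o) = 1 + 5*(⅕) = 1 + 1 = 2)
J(O, C) = 2 - 2*C*(36 + O) (J(O, C) = 2 - (O + 36)*(C + C) = 2 - (36 + O)*2*C = 2 - 2*C*(36 + O))
(V(-1)*J(51, 36))*4 = (16*(2 - 72*36 - 2*36*51))*4 = (16*(2 - 2592 - 3672))*4 = (16*(-6262))*4 = -100192*4 = -400768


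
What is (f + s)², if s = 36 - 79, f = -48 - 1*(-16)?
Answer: 5625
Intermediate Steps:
f = -32 (f = -48 + 16 = -32)
s = -43
(f + s)² = (-32 - 43)² = (-75)² = 5625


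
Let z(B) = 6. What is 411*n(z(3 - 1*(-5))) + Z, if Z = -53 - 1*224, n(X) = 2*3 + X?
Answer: 4655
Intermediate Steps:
n(X) = 6 + X
Z = -277 (Z = -53 - 224 = -277)
411*n(z(3 - 1*(-5))) + Z = 411*(6 + 6) - 277 = 411*12 - 277 = 4932 - 277 = 4655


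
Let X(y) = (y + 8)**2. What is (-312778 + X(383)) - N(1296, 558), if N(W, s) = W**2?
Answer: -1839513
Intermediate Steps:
X(y) = (8 + y)**2
(-312778 + X(383)) - N(1296, 558) = (-312778 + (8 + 383)**2) - 1*1296**2 = (-312778 + 391**2) - 1*1679616 = (-312778 + 152881) - 1679616 = -159897 - 1679616 = -1839513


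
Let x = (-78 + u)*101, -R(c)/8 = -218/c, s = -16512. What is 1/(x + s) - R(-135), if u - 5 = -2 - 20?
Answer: 45530473/3524445 ≈ 12.918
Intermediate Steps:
u = -17 (u = 5 + (-2 - 20) = 5 - 22 = -17)
R(c) = 1744/c (R(c) = -(-1744)/c = 1744/c)
x = -9595 (x = (-78 - 17)*101 = -95*101 = -9595)
1/(x + s) - R(-135) = 1/(-9595 - 16512) - 1744/(-135) = 1/(-26107) - 1744*(-1)/135 = -1/26107 - 1*(-1744/135) = -1/26107 + 1744/135 = 45530473/3524445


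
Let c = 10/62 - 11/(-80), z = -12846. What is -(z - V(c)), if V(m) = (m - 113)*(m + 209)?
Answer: -66068992039/6150400 ≈ -10742.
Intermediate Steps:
c = 741/2480 (c = 10*(1/62) - 11*(-1/80) = 5/31 + 11/80 = 741/2480 ≈ 0.29879)
V(m) = (-113 + m)*(209 + m)
-(z - V(c)) = -(-12846 - (-23617 + (741/2480)² + 96*(741/2480))) = -(-12846 - (-23617 + 549081/6150400 + 4446/155)) = -(-12846 - 1*(-145077030439/6150400)) = -(-12846 + 145077030439/6150400) = -1*66068992039/6150400 = -66068992039/6150400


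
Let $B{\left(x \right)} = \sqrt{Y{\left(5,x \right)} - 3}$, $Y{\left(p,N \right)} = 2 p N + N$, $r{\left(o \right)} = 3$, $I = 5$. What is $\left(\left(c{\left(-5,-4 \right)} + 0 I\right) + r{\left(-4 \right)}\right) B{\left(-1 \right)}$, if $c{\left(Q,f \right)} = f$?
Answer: $- i \sqrt{14} \approx - 3.7417 i$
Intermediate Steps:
$Y{\left(p,N \right)} = N + 2 N p$ ($Y{\left(p,N \right)} = 2 N p + N = N + 2 N p$)
$B{\left(x \right)} = \sqrt{-3 + 11 x}$ ($B{\left(x \right)} = \sqrt{x \left(1 + 2 \cdot 5\right) - 3} = \sqrt{x \left(1 + 10\right) - 3} = \sqrt{x 11 - 3} = \sqrt{11 x - 3} = \sqrt{-3 + 11 x}$)
$\left(\left(c{\left(-5,-4 \right)} + 0 I\right) + r{\left(-4 \right)}\right) B{\left(-1 \right)} = \left(\left(-4 + 0 \cdot 5\right) + 3\right) \sqrt{-3 + 11 \left(-1\right)} = \left(\left(-4 + 0\right) + 3\right) \sqrt{-3 - 11} = \left(-4 + 3\right) \sqrt{-14} = - i \sqrt{14}$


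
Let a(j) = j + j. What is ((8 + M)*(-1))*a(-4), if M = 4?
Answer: 96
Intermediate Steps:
a(j) = 2*j
((8 + M)*(-1))*a(-4) = ((8 + 4)*(-1))*(2*(-4)) = (12*(-1))*(-8) = -12*(-8) = 96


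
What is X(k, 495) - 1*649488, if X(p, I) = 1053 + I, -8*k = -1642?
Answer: -647940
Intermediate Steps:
k = 821/4 (k = -⅛*(-1642) = 821/4 ≈ 205.25)
X(k, 495) - 1*649488 = (1053 + 495) - 1*649488 = 1548 - 649488 = -647940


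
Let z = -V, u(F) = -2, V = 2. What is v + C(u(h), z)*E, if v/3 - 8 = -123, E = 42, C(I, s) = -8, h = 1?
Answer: -681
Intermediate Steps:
z = -2 (z = -1*2 = -2)
v = -345 (v = 24 + 3*(-123) = 24 - 369 = -345)
v + C(u(h), z)*E = -345 - 8*42 = -345 - 336 = -681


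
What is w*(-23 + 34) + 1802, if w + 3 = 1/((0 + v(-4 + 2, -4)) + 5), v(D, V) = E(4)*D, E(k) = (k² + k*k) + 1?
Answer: 107898/61 ≈ 1768.8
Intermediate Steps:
E(k) = 1 + 2*k² (E(k) = (k² + k²) + 1 = 2*k² + 1 = 1 + 2*k²)
v(D, V) = 33*D (v(D, V) = (1 + 2*4²)*D = (1 + 2*16)*D = (1 + 32)*D = 33*D)
w = -184/61 (w = -3 + 1/((0 + 33*(-4 + 2)) + 5) = -3 + 1/((0 + 33*(-2)) + 5) = -3 + 1/((0 - 66) + 5) = -3 + 1/(-66 + 5) = -3 + 1/(-61) = -3 - 1/61 = -184/61 ≈ -3.0164)
w*(-23 + 34) + 1802 = -184*(-23 + 34)/61 + 1802 = -184/61*11 + 1802 = -2024/61 + 1802 = 107898/61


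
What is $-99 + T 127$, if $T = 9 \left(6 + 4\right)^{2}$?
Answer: $114201$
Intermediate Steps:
$T = 900$ ($T = 9 \cdot 10^{2} = 9 \cdot 100 = 900$)
$-99 + T 127 = -99 + 900 \cdot 127 = -99 + 114300 = 114201$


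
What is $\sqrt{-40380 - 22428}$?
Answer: $2 i \sqrt{15702} \approx 250.62 i$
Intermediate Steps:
$\sqrt{-40380 - 22428} = \sqrt{-62808} = 2 i \sqrt{15702}$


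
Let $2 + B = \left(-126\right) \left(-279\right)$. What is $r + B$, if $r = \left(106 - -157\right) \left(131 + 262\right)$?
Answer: $138511$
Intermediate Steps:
$B = 35152$ ($B = -2 - -35154 = -2 + 35154 = 35152$)
$r = 103359$ ($r = \left(106 + 157\right) 393 = 263 \cdot 393 = 103359$)
$r + B = 103359 + 35152 = 138511$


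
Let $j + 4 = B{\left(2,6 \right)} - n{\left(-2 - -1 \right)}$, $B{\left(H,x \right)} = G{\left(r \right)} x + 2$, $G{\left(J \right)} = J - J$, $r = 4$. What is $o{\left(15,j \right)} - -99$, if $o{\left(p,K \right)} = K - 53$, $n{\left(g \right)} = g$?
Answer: $45$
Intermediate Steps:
$G{\left(J \right)} = 0$
$B{\left(H,x \right)} = 2$ ($B{\left(H,x \right)} = 0 x + 2 = 0 + 2 = 2$)
$j = -1$ ($j = -4 + \left(2 - \left(-2 - -1\right)\right) = -4 + \left(2 - \left(-2 + 1\right)\right) = -4 + \left(2 - -1\right) = -4 + \left(2 + 1\right) = -4 + 3 = -1$)
$o{\left(p,K \right)} = -53 + K$
$o{\left(15,j \right)} - -99 = \left(-53 - 1\right) - -99 = -54 + 99 = 45$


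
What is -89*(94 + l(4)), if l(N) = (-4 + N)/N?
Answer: -8366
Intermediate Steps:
l(N) = (-4 + N)/N
-89*(94 + l(4)) = -89*(94 + (-4 + 4)/4) = -89*(94 + (¼)*0) = -89*(94 + 0) = -89*94 = -8366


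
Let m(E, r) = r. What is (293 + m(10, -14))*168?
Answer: 46872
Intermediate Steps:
(293 + m(10, -14))*168 = (293 - 14)*168 = 279*168 = 46872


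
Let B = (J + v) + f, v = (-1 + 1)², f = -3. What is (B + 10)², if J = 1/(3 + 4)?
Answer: 2500/49 ≈ 51.020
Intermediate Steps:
J = ⅐ (J = 1/7 = ⅐ ≈ 0.14286)
v = 0 (v = 0² = 0)
B = -20/7 (B = (⅐ + 0) - 3 = ⅐ - 3 = -20/7 ≈ -2.8571)
(B + 10)² = (-20/7 + 10)² = (50/7)² = 2500/49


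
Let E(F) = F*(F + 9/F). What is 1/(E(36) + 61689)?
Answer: 1/62994 ≈ 1.5875e-5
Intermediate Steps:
1/(E(36) + 61689) = 1/((9 + 36²) + 61689) = 1/((9 + 1296) + 61689) = 1/(1305 + 61689) = 1/62994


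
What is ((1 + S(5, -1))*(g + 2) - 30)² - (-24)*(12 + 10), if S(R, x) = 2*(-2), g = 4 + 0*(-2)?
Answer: 2832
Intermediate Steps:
g = 4 (g = 4 + 0 = 4)
S(R, x) = -4
((1 + S(5, -1))*(g + 2) - 30)² - (-24)*(12 + 10) = ((1 - 4)*(4 + 2) - 30)² - (-24)*(12 + 10) = (-3*6 - 30)² - (-24)*22 = (-18 - 30)² - 1*(-528) = (-48)² + 528 = 2304 + 528 = 2832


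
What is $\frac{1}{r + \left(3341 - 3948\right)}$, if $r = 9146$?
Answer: $\frac{1}{8539} \approx 0.00011711$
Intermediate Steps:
$\frac{1}{r + \left(3341 - 3948\right)} = \frac{1}{9146 + \left(3341 - 3948\right)} = \frac{1}{9146 - 607} = \frac{1}{8539}$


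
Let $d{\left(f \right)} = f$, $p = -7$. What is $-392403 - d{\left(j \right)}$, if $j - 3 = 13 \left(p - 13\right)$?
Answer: $-392146$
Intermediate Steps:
$j = -257$ ($j = 3 + 13 \left(-7 - 13\right) = 3 + 13 \left(-20\right) = 3 - 260 = -257$)
$-392403 - d{\left(j \right)} = -392403 - -257 = -392403 + 257 = -392146$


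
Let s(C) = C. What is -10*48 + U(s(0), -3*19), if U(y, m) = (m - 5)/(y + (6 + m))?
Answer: -24418/51 ≈ -478.78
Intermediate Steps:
U(y, m) = (-5 + m)/(6 + m + y)
-10*48 + U(s(0), -3*19) = -10*48 + (-5 - 3*19)/(6 - 3*19 + 0) = -480 + (-5 - 57)/(6 - 57 + 0) = -480 - 62/(-51) = -480 - 1/51*(-62) = -480 + 62/51 = -24418/51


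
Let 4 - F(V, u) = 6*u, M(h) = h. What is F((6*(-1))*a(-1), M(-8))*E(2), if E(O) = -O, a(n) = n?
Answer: -104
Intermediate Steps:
F(V, u) = 4 - 6*u
F((6*(-1))*a(-1), M(-8))*E(2) = (4 - 6*(-8))*(-1*2) = (4 + 48)*(-2) = 52*(-2) = -104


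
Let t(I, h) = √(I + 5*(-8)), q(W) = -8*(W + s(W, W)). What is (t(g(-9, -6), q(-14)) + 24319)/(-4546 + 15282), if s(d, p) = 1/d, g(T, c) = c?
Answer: 24319/10736 + I*√46/10736 ≈ 2.2652 + 0.00063174*I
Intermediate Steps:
q(W) = -8*W - 8/W (q(W) = -8*(W + 1/W) = -8*W - 8/W)
t(I, h) = √(-40 + I) (t(I, h) = √(I - 40) = √(-40 + I))
(t(g(-9, -6), q(-14)) + 24319)/(-4546 + 15282) = (√(-40 - 6) + 24319)/(-4546 + 15282) = (√(-46) + 24319)/10736 = (I*√46 + 24319)*(1/10736) = (24319 + I*√46)*(1/10736) = 24319/10736 + I*√46/10736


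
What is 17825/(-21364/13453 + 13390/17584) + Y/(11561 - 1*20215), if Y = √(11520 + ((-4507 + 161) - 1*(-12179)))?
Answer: -2108319182200/97764453 - √19353/8654 ≈ -21565.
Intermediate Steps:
Y = √19353 (Y = √(11520 + (-4346 + 12179)) = √(11520 + 7833) = √19353 ≈ 139.11)
17825/(-21364/13453 + 13390/17584) + Y/(11561 - 1*20215) = 17825/(-21364/13453 + 13390/17584) + √19353/(11561 - 1*20215) = 17825/(-21364*1/13453 + 13390*(1/17584)) + √19353/(11561 - 20215) = 17825/(-21364/13453 + 6695/8792) + √19353/(-8654) = 17825/(-97764453/118278776) + √19353*(-1/8654) = 17825*(-118278776/97764453) - √19353/8654 = -2108319182200/97764453 - √19353/8654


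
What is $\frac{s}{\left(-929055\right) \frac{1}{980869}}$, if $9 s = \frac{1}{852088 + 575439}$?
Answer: $- \frac{980869}{11936259872865} \approx -8.2176 \cdot 10^{-8}$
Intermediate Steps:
$s = \frac{1}{12847743}$ ($s = \frac{1}{9 \left(852088 + 575439\right)} = \frac{1}{9 \cdot 1427527} = \frac{1}{9} \cdot \frac{1}{1427527} = \frac{1}{12847743} \approx 7.7835 \cdot 10^{-8}$)
$\frac{s}{\left(-929055\right) \frac{1}{980869}} = \frac{1}{12847743 \left(- \frac{929055}{980869}\right)} = \frac{1}{12847743} \left(- \frac{980869}{929055}\right) = - \frac{980869}{11936259872865}$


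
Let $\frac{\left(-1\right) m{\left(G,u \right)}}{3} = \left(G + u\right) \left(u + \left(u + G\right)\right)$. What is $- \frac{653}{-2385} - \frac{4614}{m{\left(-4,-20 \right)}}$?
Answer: $\frac{726283}{419760} \approx 1.7302$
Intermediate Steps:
$m{\left(G,u \right)} = - 3 \left(G + u\right) \left(G + 2 u\right)$ ($m{\left(G,u \right)} = - 3 \left(G + u\right) \left(u + \left(u + G\right)\right) = - 3 \left(G + u\right) \left(u + \left(G + u\right)\right) = - 3 \left(G + u\right) \left(G + 2 u\right)$)
$- \frac{653}{-2385} - \frac{4614}{m{\left(-4,-20 \right)}} = - \frac{653}{-2385} - \frac{4614}{- 6 \left(-20\right)^{2} - 3 \left(-4\right)^{2} - \left(-36\right) \left(-20\right)} = \left(-653\right) \left(- \frac{1}{2385}\right) - \frac{4614}{\left(-6\right) 400 - 48 - 720} = \frac{653}{2385} - \frac{4614}{-2400 - 48 - 720} = \frac{653}{2385} - \frac{4614}{-3168} = \frac{653}{2385} - - \frac{769}{528} = \frac{653}{2385} + \frac{769}{528} = \frac{726283}{419760}$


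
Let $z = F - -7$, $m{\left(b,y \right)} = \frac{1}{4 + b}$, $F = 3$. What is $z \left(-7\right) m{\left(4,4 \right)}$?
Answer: $- \frac{35}{4} \approx -8.75$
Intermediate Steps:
$z = 10$ ($z = 3 - -7 = 3 + 7 = 10$)
$z \left(-7\right) m{\left(4,4 \right)} = \frac{10 \left(-7\right)}{4 + 4} = - \frac{70}{8} = \left(-70\right) \frac{1}{8} = - \frac{35}{4}$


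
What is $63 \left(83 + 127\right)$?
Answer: $13230$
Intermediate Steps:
$63 \left(83 + 127\right) = 63 \cdot 210 = 13230$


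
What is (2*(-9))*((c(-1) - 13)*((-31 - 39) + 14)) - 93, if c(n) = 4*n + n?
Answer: -18237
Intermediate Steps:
c(n) = 5*n
(2*(-9))*((c(-1) - 13)*((-31 - 39) + 14)) - 93 = (2*(-9))*((5*(-1) - 13)*((-31 - 39) + 14)) - 93 = -18*(-5 - 13)*(-70 + 14) - 93 = -(-324)*(-56) - 93 = -18*1008 - 93 = -18144 - 93 = -18237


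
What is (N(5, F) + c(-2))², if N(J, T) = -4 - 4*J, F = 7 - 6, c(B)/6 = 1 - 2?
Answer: 900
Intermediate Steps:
c(B) = -6 (c(B) = 6*(1 - 2) = 6*(-1) = -6)
F = 1
(N(5, F) + c(-2))² = ((-4 - 4*5) - 6)² = ((-4 - 20) - 6)² = (-24 - 6)² = (-30)² = 900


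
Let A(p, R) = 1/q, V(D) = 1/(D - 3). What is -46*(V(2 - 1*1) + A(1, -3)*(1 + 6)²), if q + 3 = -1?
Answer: 1173/2 ≈ 586.50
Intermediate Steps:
q = -4 (q = -3 - 1 = -4)
V(D) = 1/(-3 + D)
A(p, R) = -¼ (A(p, R) = 1/(-4) = -¼)
-46*(V(2 - 1*1) + A(1, -3)*(1 + 6)²) = -46*(1/(-3 + (2 - 1*1)) - (1 + 6)²/4) = -46*(1/(-3 + (2 - 1)) - ¼*7²) = -46*(1/(-3 + 1) - ¼*49) = -46*(1/(-2) - 49/4) = -46*(-½ - 49/4) = -46*(-51/4) = 1173/2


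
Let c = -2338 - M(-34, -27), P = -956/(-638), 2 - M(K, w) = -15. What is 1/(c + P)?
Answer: -319/750767 ≈ -0.00042490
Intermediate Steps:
M(K, w) = 17 (M(K, w) = 2 - 1*(-15) = 2 + 15 = 17)
P = 478/319 (P = -956*(-1/638) = 478/319 ≈ 1.4984)
c = -2355 (c = -2338 - 1*17 = -2338 - 17 = -2355)
1/(c + P) = 1/(-2355 + 478/319) = 1/(-750767/319) = -319/750767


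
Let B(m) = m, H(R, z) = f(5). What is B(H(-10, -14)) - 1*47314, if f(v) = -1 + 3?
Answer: -47312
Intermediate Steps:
f(v) = 2
H(R, z) = 2
B(H(-10, -14)) - 1*47314 = 2 - 1*47314 = 2 - 47314 = -47312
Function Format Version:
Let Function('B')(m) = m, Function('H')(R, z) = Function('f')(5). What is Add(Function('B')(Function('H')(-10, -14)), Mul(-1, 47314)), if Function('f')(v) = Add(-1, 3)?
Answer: -47312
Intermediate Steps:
Function('f')(v) = 2
Function('H')(R, z) = 2
Add(Function('B')(Function('H')(-10, -14)), Mul(-1, 47314)) = Add(2, Mul(-1, 47314)) = Add(2, -47314) = -47312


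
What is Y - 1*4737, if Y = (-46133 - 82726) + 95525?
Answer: -38071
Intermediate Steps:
Y = -33334 (Y = -128859 + 95525 = -33334)
Y - 1*4737 = -33334 - 1*4737 = -33334 - 4737 = -38071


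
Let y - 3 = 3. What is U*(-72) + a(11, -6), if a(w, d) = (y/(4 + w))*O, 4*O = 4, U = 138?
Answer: -49678/5 ≈ -9935.6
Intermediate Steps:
y = 6 (y = 3 + 3 = 6)
O = 1 (O = (¼)*4 = 1)
a(w, d) = 6/(4 + w) (a(w, d) = (6/(4 + w))*1 = 6/(4 + w))
U*(-72) + a(11, -6) = 138*(-72) + 6/(4 + 11) = -9936 + 6/15 = -9936 + 6*(1/15) = -9936 + ⅖ = -49678/5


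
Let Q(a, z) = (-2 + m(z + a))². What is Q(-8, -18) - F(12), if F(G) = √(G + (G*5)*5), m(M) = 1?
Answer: 1 - 2*√78 ≈ -16.664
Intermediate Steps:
Q(a, z) = 1 (Q(a, z) = (-2 + 1)² = (-1)² = 1)
F(G) = √26*√G (F(G) = √(G + (5*G)*5) = √(G + 25*G) = √(26*G) = √26*√G)
Q(-8, -18) - F(12) = 1 - √26*√12 = 1 - √26*2*√3 = 1 - 2*√78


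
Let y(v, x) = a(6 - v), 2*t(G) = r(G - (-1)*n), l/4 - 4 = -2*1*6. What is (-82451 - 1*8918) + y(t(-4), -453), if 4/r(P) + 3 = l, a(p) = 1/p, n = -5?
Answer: -19370193/212 ≈ -91369.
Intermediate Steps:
l = -32 (l = 16 + 4*(-2*1*6) = 16 + 4*(-2*6) = 16 + 4*(-12) = 16 - 48 = -32)
r(P) = -4/35 (r(P) = 4/(-3 - 32) = 4/(-35) = 4*(-1/35) = -4/35)
t(G) = -2/35 (t(G) = (½)*(-4/35) = -2/35)
y(v, x) = 1/(6 - v)
(-82451 - 1*8918) + y(t(-4), -453) = (-82451 - 1*8918) - 1/(-6 - 2/35) = (-82451 - 8918) - 1/(-212/35) = -91369 - 1*(-35/212) = -91369 + 35/212 = -19370193/212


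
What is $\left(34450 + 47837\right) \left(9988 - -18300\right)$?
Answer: $2327734656$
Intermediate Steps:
$\left(34450 + 47837\right) \left(9988 - -18300\right) = 82287 \left(9988 + \left(-2221 + 20521\right)\right) = 82287 \left(9988 + 18300\right) = 82287 \cdot 28288 = 2327734656$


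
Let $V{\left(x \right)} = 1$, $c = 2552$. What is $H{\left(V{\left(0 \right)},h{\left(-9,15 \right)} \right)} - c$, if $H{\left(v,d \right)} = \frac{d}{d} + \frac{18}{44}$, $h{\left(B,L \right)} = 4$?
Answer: $- \frac{56113}{22} \approx -2550.6$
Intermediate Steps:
$H{\left(v,d \right)} = \frac{31}{22}$ ($H{\left(v,d \right)} = 1 + 18 \cdot \frac{1}{44} = 1 + \frac{9}{22} = \frac{31}{22}$)
$H{\left(V{\left(0 \right)},h{\left(-9,15 \right)} \right)} - c = \frac{31}{22} - 2552 = - \frac{56113}{22}$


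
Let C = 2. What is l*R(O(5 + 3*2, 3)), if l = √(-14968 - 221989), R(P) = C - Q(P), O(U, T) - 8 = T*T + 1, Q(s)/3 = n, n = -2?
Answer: 8*I*√236957 ≈ 3894.3*I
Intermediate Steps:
Q(s) = -6 (Q(s) = 3*(-2) = -6)
O(U, T) = 9 + T² (O(U, T) = 8 + (T*T + 1) = 8 + (T² + 1) = 8 + (1 + T²) = 9 + T²)
R(P) = 8 (R(P) = 2 - 1*(-6) = 2 + 6 = 8)
l = I*√236957 (l = √(-236957) = I*√236957 ≈ 486.78*I)
l*R(O(5 + 3*2, 3)) = (I*√236957)*8 = 8*I*√236957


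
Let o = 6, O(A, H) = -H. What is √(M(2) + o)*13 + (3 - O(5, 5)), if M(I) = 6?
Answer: 8 + 26*√3 ≈ 53.033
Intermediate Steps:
√(M(2) + o)*13 + (3 - O(5, 5)) = √(6 + 6)*13 + (3 - (-1)*5) = √12*13 + (3 - 1*(-5)) = (2*√3)*13 + (3 + 5) = 26*√3 + 8 = 8 + 26*√3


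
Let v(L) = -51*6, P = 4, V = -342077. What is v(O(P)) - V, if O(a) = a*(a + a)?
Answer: 341771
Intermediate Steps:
O(a) = 2*a**2 (O(a) = a*(2*a) = 2*a**2)
v(L) = -306
v(O(P)) - V = -306 - 1*(-342077) = -306 + 342077 = 341771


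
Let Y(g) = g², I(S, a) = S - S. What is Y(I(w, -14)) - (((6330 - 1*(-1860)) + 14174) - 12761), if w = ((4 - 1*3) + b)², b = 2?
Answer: -9603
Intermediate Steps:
w = 9 (w = ((4 - 1*3) + 2)² = ((4 - 3) + 2)² = (1 + 2)² = 3² = 9)
I(S, a) = 0
Y(I(w, -14)) - (((6330 - 1*(-1860)) + 14174) - 12761) = 0² - (((6330 - 1*(-1860)) + 14174) - 12761) = 0 - (((6330 + 1860) + 14174) - 12761) = 0 - ((8190 + 14174) - 12761) = 0 - (22364 - 12761) = 0 - 1*9603 = 0 - 9603 = -9603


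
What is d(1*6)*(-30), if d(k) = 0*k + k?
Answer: -180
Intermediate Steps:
d(k) = k (d(k) = 0 + k = k)
d(1*6)*(-30) = (1*6)*(-30) = 6*(-30) = -180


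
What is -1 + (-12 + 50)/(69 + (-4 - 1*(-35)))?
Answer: -31/50 ≈ -0.62000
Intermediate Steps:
-1 + (-12 + 50)/(69 + (-4 - 1*(-35))) = -1 + 38/(69 + (-4 + 35)) = -1 + 38/(69 + 31) = -1 + 38/100 = -1 + 38*(1/100) = -1 + 19/50 = -31/50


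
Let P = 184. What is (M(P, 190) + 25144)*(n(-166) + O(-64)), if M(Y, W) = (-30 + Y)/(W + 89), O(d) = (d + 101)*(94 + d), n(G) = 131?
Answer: 8706024530/279 ≈ 3.1204e+7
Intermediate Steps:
O(d) = (94 + d)*(101 + d) (O(d) = (101 + d)*(94 + d) = (94 + d)*(101 + d))
M(Y, W) = (-30 + Y)/(89 + W)
(M(P, 190) + 25144)*(n(-166) + O(-64)) = ((-30 + 184)/(89 + 190) + 25144)*(131 + (9494 + (-64)**2 + 195*(-64))) = (154/279 + 25144)*(131 + (9494 + 4096 - 12480)) = ((1/279)*154 + 25144)*(131 + 1110) = (154/279 + 25144)*1241 = (7015330/279)*1241 = 8706024530/279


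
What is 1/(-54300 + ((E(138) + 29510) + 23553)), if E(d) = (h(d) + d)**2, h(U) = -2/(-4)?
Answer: 4/71781 ≈ 5.5725e-5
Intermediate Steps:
h(U) = 1/2 (h(U) = -2*(-1/4) = 1/2)
E(d) = (1/2 + d)**2
1/(-54300 + ((E(138) + 29510) + 23553)) = 1/(-54300 + (((1 + 2*138)**2/4 + 29510) + 23553)) = 1/(-54300 + (((1 + 276)**2/4 + 29510) + 23553)) = 1/(-54300 + (((1/4)*277**2 + 29510) + 23553)) = 1/(-54300 + (((1/4)*76729 + 29510) + 23553)) = 1/(-54300 + ((76729/4 + 29510) + 23553)) = 1/(-54300 + (194769/4 + 23553)) = 1/(-54300 + 288981/4) = 1/(71781/4) = 4/71781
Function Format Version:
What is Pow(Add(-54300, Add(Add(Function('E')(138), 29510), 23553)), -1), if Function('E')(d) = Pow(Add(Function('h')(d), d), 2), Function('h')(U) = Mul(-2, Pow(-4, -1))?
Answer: Rational(4, 71781) ≈ 5.5725e-5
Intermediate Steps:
Function('h')(U) = Rational(1, 2) (Function('h')(U) = Mul(-2, Rational(-1, 4)) = Rational(1, 2))
Function('E')(d) = Pow(Add(Rational(1, 2), d), 2)
Pow(Add(-54300, Add(Add(Function('E')(138), 29510), 23553)), -1) = Pow(Add(-54300, Add(Add(Mul(Rational(1, 4), Pow(Add(1, Mul(2, 138)), 2)), 29510), 23553)), -1) = Pow(Add(-54300, Add(Add(Mul(Rational(1, 4), Pow(Add(1, 276), 2)), 29510), 23553)), -1) = Pow(Add(-54300, Add(Add(Mul(Rational(1, 4), Pow(277, 2)), 29510), 23553)), -1) = Pow(Add(-54300, Add(Add(Mul(Rational(1, 4), 76729), 29510), 23553)), -1) = Pow(Add(-54300, Add(Add(Rational(76729, 4), 29510), 23553)), -1) = Pow(Add(-54300, Add(Rational(194769, 4), 23553)), -1) = Pow(Add(-54300, Rational(288981, 4)), -1) = Pow(Rational(71781, 4), -1) = Rational(4, 71781)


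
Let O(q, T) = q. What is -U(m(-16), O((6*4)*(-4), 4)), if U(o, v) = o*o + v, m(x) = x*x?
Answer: -65440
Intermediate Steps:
m(x) = x²
U(o, v) = v + o² (U(o, v) = o² + v = v + o²)
-U(m(-16), O((6*4)*(-4), 4)) = -((6*4)*(-4) + ((-16)²)²) = -(24*(-4) + 256²) = -(-96 + 65536) = -1*65440 = -65440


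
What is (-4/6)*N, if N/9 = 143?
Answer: -858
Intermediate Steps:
N = 1287 (N = 9*143 = 1287)
(-4/6)*N = -4/6*1287 = -4*1/6*1287 = -2/3*1287 = -858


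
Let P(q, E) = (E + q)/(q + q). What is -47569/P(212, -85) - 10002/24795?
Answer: -166699324258/1049655 ≈ -1.5881e+5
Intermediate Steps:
P(q, E) = (E + q)/(2*q) (P(q, E) = (E + q)/((2*q)) = (E + q)*(1/(2*q)) = (E + q)/(2*q))
-47569/P(212, -85) - 10002/24795 = -47569*424/(-85 + 212) - 10002/24795 = -47569/((½)*(1/212)*127) - 10002*1/24795 = -47569/127/424 - 3334/8265 = -47569*424/127 - 3334/8265 = -20169256/127 - 3334/8265 = -166699324258/1049655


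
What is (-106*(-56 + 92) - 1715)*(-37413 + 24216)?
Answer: 72992607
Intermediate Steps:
(-106*(-56 + 92) - 1715)*(-37413 + 24216) = (-106*36 - 1715)*(-13197) = (-3816 - 1715)*(-13197) = -5531*(-13197) = 72992607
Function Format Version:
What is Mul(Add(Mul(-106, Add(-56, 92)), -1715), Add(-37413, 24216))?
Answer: 72992607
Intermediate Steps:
Mul(Add(Mul(-106, Add(-56, 92)), -1715), Add(-37413, 24216)) = Mul(Add(Mul(-106, 36), -1715), -13197) = Mul(Add(-3816, -1715), -13197) = Mul(-5531, -13197) = 72992607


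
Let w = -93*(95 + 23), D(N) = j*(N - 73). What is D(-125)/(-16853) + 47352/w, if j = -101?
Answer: -169580218/30824137 ≈ -5.5015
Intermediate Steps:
D(N) = 7373 - 101*N (D(N) = -101*(N - 73) = -101*(-73 + N) = 7373 - 101*N)
w = -10974 (w = -93*118 = -10974)
D(-125)/(-16853) + 47352/w = (7373 - 101*(-125))/(-16853) + 47352/(-10974) = (7373 + 12625)*(-1/16853) + 47352*(-1/10974) = 19998*(-1/16853) - 7892/1829 = -19998/16853 - 7892/1829 = -169580218/30824137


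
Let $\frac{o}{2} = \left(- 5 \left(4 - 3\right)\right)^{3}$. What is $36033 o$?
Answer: $-9008250$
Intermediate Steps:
$o = -250$ ($o = 2 \left(- 5 \left(4 - 3\right)\right)^{3} = 2 \left(\left(-5\right) 1\right)^{3} = 2 \left(-5\right)^{3} = 2 \left(-125\right) = -250$)
$36033 o = 36033 \left(-250\right) = -9008250$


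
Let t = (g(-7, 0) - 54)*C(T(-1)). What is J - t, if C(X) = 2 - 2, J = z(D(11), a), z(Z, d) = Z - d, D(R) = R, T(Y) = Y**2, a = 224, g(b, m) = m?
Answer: -213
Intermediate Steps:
J = -213 (J = 11 - 1*224 = 11 - 224 = -213)
C(X) = 0
t = 0 (t = (0 - 54)*0 = -54*0 = 0)
J - t = -213 - 1*0 = -213 + 0 = -213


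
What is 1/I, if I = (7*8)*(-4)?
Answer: -1/224 ≈ -0.0044643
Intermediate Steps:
I = -224 (I = 56*(-4) = -224)
1/I = 1/(-224) = -1/224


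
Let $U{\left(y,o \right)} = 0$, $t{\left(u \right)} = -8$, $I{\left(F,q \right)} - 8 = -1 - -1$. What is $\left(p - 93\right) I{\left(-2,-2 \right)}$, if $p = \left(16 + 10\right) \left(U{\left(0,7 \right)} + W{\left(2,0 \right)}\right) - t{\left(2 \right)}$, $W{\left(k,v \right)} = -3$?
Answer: $-1304$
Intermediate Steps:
$I{\left(F,q \right)} = 8$ ($I{\left(F,q \right)} = 8 - 0 = 8 + \left(-1 + 1\right) = 8 + 0 = 8$)
$p = -70$ ($p = \left(16 + 10\right) \left(0 - 3\right) - -8 = 26 \left(-3\right) + 8 = -78 + 8 = -70$)
$\left(p - 93\right) I{\left(-2,-2 \right)} = \left(-70 - 93\right) 8 = \left(-163\right) 8 = -1304$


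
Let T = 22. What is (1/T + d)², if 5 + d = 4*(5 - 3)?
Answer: 4489/484 ≈ 9.2748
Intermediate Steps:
d = 3 (d = -5 + 4*(5 - 3) = -5 + 4*2 = -5 + 8 = 3)
(1/T + d)² = (1/22 + 3)² = (67/22)² = 4489/484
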